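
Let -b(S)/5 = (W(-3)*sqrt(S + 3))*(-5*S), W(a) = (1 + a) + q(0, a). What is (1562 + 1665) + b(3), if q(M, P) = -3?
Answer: 3227 - 375*sqrt(6) ≈ 2308.4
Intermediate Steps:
W(a) = -2 + a (W(a) = (1 + a) - 3 = -2 + a)
b(S) = -125*S*sqrt(3 + S) (b(S) = -5*(-2 - 3)*sqrt(S + 3)*(-5*S) = -5*(-5*sqrt(3 + S))*(-5*S) = -125*S*sqrt(3 + S))
(1562 + 1665) + b(3) = (1562 + 1665) - 125*3*sqrt(3 + 3) = 3227 - 125*3*sqrt(6) = 3227 - 375*sqrt(6)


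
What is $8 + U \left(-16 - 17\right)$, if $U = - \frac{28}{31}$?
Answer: $\frac{1172}{31} \approx 37.806$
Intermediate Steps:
$U = - \frac{28}{31}$ ($U = \left(-28\right) \frac{1}{31} = - \frac{28}{31} \approx -0.90323$)
$8 + U \left(-16 - 17\right) = 8 - \frac{28 \left(-16 - 17\right)}{31} = 8 - - \frac{924}{31} = 8 + \frac{924}{31} = \frac{1172}{31}$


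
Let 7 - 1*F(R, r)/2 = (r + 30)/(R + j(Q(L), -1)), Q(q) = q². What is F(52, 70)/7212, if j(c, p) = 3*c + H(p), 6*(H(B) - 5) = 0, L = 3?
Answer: 61/37863 ≈ 0.0016111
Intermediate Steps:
H(B) = 5 (H(B) = 5 + (⅙)*0 = 5 + 0 = 5)
j(c, p) = 5 + 3*c (j(c, p) = 3*c + 5 = 5 + 3*c)
F(R, r) = 14 - 2*(30 + r)/(32 + R) (F(R, r) = 14 - 2*(r + 30)/(R + (5 + 3*3²)) = 14 - 2*(30 + r)/(R + (5 + 3*9)) = 14 - 2*(30 + r)/(R + (5 + 27)) = 14 - 2*(30 + r)/(R + 32) = 14 - 2*(30 + r)/(32 + R))
F(52, 70)/7212 = (2*(194 - 1*70 + 7*52)/(32 + 52))/7212 = (2*(194 - 70 + 364)/84)*(1/7212) = (2*(1/84)*488)*(1/7212) = (244/21)*(1/7212) = 61/37863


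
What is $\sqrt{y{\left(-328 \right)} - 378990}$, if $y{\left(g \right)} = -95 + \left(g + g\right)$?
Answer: $i \sqrt{379741} \approx 616.23 i$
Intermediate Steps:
$y{\left(g \right)} = -95 + 2 g$
$\sqrt{y{\left(-328 \right)} - 378990} = \sqrt{\left(-95 + 2 \left(-328\right)\right) - 378990} = \sqrt{\left(-95 - 656\right) - 378990} = \sqrt{-751 - 378990} = \sqrt{-379741} = i \sqrt{379741}$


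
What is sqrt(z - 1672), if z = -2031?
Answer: 23*I*sqrt(7) ≈ 60.852*I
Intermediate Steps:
sqrt(z - 1672) = sqrt(-2031 - 1672) = sqrt(-3703) = 23*I*sqrt(7)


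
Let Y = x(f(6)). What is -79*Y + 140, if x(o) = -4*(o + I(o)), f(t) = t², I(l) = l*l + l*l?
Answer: 830588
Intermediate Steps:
I(l) = 2*l² (I(l) = l² + l² = 2*l²)
x(o) = -8*o² - 4*o (x(o) = -4*(o + 2*o²) = -8*o² - 4*o)
Y = -10512 (Y = 4*6²*(-1 - 2*6²) = 4*36*(-1 - 2*36) = 4*36*(-1 - 72) = 4*36*(-73) = -10512)
-79*Y + 140 = -79*(-10512) + 140 = 830448 + 140 = 830588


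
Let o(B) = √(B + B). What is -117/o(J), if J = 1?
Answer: -117*√2/2 ≈ -82.731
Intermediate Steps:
o(B) = √2*√B (o(B) = √(2*B) = √2*√B)
-117/o(J) = -117*√2/2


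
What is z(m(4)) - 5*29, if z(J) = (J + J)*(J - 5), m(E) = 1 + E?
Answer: -145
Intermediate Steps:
z(J) = 2*J*(-5 + J) (z(J) = (2*J)*(-5 + J) = 2*J*(-5 + J))
z(m(4)) - 5*29 = 2*(1 + 4)*(-5 + (1 + 4)) - 5*29 = 2*5*(-5 + 5) - 145 = 2*5*0 - 145 = 0 - 145 = -145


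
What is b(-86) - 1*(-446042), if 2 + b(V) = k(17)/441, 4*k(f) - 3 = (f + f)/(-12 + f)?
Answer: 80287201/180 ≈ 4.4604e+5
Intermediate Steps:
k(f) = ¾ + f/(2*(-12 + f)) (k(f) = ¾ + ((f + f)/(-12 + f))/4 = ¾ + ((2*f)/(-12 + f))/4 = ¾ + (2*f/(-12 + f))/4 = ¾ + f/(2*(-12 + f)))
b(V) = -359/180 (b(V) = -2 + ((-36 + 5*17)/(4*(-12 + 17)))/441 = -2 + ((¼)*(-36 + 85)/5)*(1/441) = -2 + ((¼)*(⅕)*49)*(1/441) = -2 + (49/20)*(1/441) = -2 + 1/180 = -359/180)
b(-86) - 1*(-446042) = -359/180 - 1*(-446042) = -359/180 + 446042 = 80287201/180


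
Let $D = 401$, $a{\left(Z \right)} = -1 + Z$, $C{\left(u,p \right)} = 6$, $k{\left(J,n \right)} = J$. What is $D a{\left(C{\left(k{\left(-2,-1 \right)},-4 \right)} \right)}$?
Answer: $2005$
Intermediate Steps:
$D a{\left(C{\left(k{\left(-2,-1 \right)},-4 \right)} \right)} = 401 \left(-1 + 6\right) = 401 \cdot 5 = 2005$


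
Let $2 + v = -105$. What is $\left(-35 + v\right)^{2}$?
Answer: $20164$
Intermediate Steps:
$v = -107$ ($v = -2 - 105 = -107$)
$\left(-35 + v\right)^{2} = \left(-35 - 107\right)^{2} = \left(-142\right)^{2} = 20164$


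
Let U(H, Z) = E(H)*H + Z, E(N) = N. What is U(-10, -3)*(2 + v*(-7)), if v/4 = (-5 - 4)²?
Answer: -219802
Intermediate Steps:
v = 324 (v = 4*(-5 - 4)² = 4*(-9)² = 4*81 = 324)
U(H, Z) = Z + H² (U(H, Z) = H*H + Z = H² + Z = Z + H²)
U(-10, -3)*(2 + v*(-7)) = (-3 + (-10)²)*(2 + 324*(-7)) = (-3 + 100)*(2 - 2268) = 97*(-2266) = -219802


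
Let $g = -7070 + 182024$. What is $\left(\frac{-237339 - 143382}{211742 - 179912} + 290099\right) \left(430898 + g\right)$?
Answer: $\frac{932352756411258}{5305} \approx 1.7575 \cdot 10^{11}$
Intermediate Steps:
$g = 174954$
$\left(\frac{-237339 - 143382}{211742 - 179912} + 290099\right) \left(430898 + g\right) = \left(\frac{-237339 - 143382}{211742 - 179912} + 290099\right) \left(430898 + 174954\right) = \left(- \frac{380721}{31830} + 290099\right) 605852 = \left(\left(-380721\right) \frac{1}{31830} + 290099\right) 605852 = \left(- \frac{126907}{10610} + 290099\right) 605852 = \frac{3077823483}{10610} \cdot 605852 = \frac{932352756411258}{5305}$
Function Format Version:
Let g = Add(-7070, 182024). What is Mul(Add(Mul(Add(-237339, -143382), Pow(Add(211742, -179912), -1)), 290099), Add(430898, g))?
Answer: Rational(932352756411258, 5305) ≈ 1.7575e+11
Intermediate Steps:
g = 174954
Mul(Add(Mul(Add(-237339, -143382), Pow(Add(211742, -179912), -1)), 290099), Add(430898, g)) = Mul(Add(Mul(Add(-237339, -143382), Pow(Add(211742, -179912), -1)), 290099), Add(430898, 174954)) = Mul(Add(Mul(-380721, Pow(31830, -1)), 290099), 605852) = Mul(Add(Mul(-380721, Rational(1, 31830)), 290099), 605852) = Mul(Add(Rational(-126907, 10610), 290099), 605852) = Mul(Rational(3077823483, 10610), 605852) = Rational(932352756411258, 5305)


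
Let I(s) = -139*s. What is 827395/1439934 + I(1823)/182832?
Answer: -35600112193/43877668848 ≈ -0.81135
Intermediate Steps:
827395/1439934 + I(1823)/182832 = 827395/1439934 - 139*1823/182832 = 827395*(1/1439934) - 253397*1/182832 = 827395/1439934 - 253397/182832 = -35600112193/43877668848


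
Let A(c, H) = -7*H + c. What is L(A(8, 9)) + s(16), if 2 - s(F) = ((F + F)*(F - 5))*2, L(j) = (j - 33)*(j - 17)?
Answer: 5634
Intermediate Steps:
A(c, H) = c - 7*H
L(j) = (-33 + j)*(-17 + j)
s(F) = 2 - 4*F*(-5 + F) (s(F) = 2 - (F + F)*(F - 5)*2 = 2 - (2*F)*(-5 + F)*2 = 2 - 2*F*(-5 + F)*2 = 2 - 4*F*(-5 + F))
L(A(8, 9)) + s(16) = (561 + (8 - 7*9)**2 - 50*(8 - 7*9)) + (2 - 4*16**2 + 20*16) = (561 + (8 - 63)**2 - 50*(8 - 63)) + (2 - 4*256 + 320) = (561 + (-55)**2 - 50*(-55)) + (2 - 1024 + 320) = (561 + 3025 + 2750) - 702 = 6336 - 702 = 5634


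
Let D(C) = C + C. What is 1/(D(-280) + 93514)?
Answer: 1/92954 ≈ 1.0758e-5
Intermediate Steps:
D(C) = 2*C
1/(D(-280) + 93514) = 1/(2*(-280) + 93514) = 1/(-560 + 93514) = 1/92954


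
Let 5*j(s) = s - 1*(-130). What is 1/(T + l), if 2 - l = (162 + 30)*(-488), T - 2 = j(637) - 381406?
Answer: -5/1437763 ≈ -3.4776e-6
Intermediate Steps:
j(s) = 26 + s/5 (j(s) = (s - 1*(-130))/5 = (s + 130)/5 = (130 + s)/5 = 26 + s/5)
T = -1906253/5 (T = 2 + ((26 + (⅕)*637) - 381406) = 2 + ((26 + 637/5) - 381406) = 2 + (767/5 - 381406) = 2 - 1906263/5 = -1906253/5 ≈ -3.8125e+5)
l = 93698 (l = 2 - (162 + 30)*(-488) = 2 - 192*(-488) = 2 - 1*(-93696) = 2 + 93696 = 93698)
1/(T + l) = 1/(-1906253/5 + 93698) = 1/(-1437763/5) = -5/1437763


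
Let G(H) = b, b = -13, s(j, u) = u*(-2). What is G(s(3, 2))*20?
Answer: -260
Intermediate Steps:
s(j, u) = -2*u
G(H) = -13
G(s(3, 2))*20 = -13*20 = -260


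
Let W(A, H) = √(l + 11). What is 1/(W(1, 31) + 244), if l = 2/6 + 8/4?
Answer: 183/44642 - √30/89284 ≈ 0.0040379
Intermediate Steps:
l = 7/3 (l = 2*(⅙) + 8*(¼) = ⅓ + 2 = 7/3 ≈ 2.3333)
W(A, H) = 2*√30/3 (W(A, H) = √(7/3 + 11) = √(40/3) = 2*√30/3)
1/(W(1, 31) + 244) = 1/(2*√30/3 + 244) = 1/(244 + 2*√30/3)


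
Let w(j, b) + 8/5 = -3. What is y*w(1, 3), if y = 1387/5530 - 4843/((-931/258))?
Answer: -22707548813/3677450 ≈ -6174.8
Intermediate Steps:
y = 987284731/735490 (y = 1387*(1/5530) - 4843/((-931*1/258)) = 1387/5530 - 4843/(-931/258) = 1387/5530 - 4843*(-258/931) = 1387/5530 + 1249494/931 = 987284731/735490 ≈ 1342.3)
w(j, b) = -23/5 (w(j, b) = -8/5 - 3 = -23/5)
y*w(1, 3) = (987284731/735490)*(-23/5) = -22707548813/3677450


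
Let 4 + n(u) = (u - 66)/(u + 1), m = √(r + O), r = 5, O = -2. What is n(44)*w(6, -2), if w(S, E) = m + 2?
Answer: -404/45 - 202*√3/45 ≈ -16.753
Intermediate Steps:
m = √3 (m = √(5 - 2) = √3 ≈ 1.7320)
w(S, E) = 2 + √3 (w(S, E) = √3 + 2 = 2 + √3)
n(u) = -4 + (-66 + u)/(1 + u) (n(u) = -4 + (u - 66)/(u + 1) = -4 + (-66 + u)/(1 + u))
n(44)*w(6, -2) = ((-70 - 3*44)/(1 + 44))*(2 + √3) = ((-70 - 132)/45)*(2 + √3) = ((1/45)*(-202))*(2 + √3) = -202*(2 + √3)/45 = -404/45 - 202*√3/45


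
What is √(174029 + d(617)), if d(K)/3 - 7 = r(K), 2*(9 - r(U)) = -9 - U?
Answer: 2*√43754 ≈ 418.35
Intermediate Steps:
r(U) = 27/2 + U/2 (r(U) = 9 - (-9 - U)/2 = 9 + (9/2 + U/2) = 27/2 + U/2)
d(K) = 123/2 + 3*K/2 (d(K) = 21 + 3*(27/2 + K/2) = 21 + (81/2 + 3*K/2) = 123/2 + 3*K/2)
√(174029 + d(617)) = √(174029 + (123/2 + (3/2)*617)) = √(174029 + (123/2 + 1851/2)) = √(174029 + 987) = √175016 = 2*√43754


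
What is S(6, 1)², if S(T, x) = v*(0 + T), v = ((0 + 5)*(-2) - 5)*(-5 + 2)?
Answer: 72900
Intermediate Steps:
v = 45 (v = (5*(-2) - 5)*(-3) = (-10 - 5)*(-3) = -15*(-3) = 45)
S(T, x) = 45*T (S(T, x) = 45*(0 + T) = 45*T)
S(6, 1)² = (45*6)² = 270² = 72900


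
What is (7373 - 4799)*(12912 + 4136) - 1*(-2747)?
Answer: 43884299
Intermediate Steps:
(7373 - 4799)*(12912 + 4136) - 1*(-2747) = 2574*17048 + 2747 = 43881552 + 2747 = 43884299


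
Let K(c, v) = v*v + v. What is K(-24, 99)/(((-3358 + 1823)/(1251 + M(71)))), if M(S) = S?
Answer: -2617560/307 ≈ -8526.3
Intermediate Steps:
K(c, v) = v + v² (K(c, v) = v² + v = v + v²)
K(-24, 99)/(((-3358 + 1823)/(1251 + M(71)))) = (99*(1 + 99))/(((-3358 + 1823)/(1251 + 71))) = (99*100)/((-1535/1322)) = 9900/((-1535*1/1322)) = 9900/(-1535/1322) = 9900*(-1322/1535) = -2617560/307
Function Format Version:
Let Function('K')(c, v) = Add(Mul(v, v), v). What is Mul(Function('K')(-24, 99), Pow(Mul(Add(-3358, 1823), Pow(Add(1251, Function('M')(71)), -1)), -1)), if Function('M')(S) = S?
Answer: Rational(-2617560, 307) ≈ -8526.3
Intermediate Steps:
Function('K')(c, v) = Add(v, Pow(v, 2)) (Function('K')(c, v) = Add(Pow(v, 2), v) = Add(v, Pow(v, 2)))
Mul(Function('K')(-24, 99), Pow(Mul(Add(-3358, 1823), Pow(Add(1251, Function('M')(71)), -1)), -1)) = Mul(Mul(99, Add(1, 99)), Pow(Mul(Add(-3358, 1823), Pow(Add(1251, 71), -1)), -1)) = Mul(Mul(99, 100), Pow(Mul(-1535, Pow(1322, -1)), -1)) = Mul(9900, Pow(Mul(-1535, Rational(1, 1322)), -1)) = Mul(9900, Pow(Rational(-1535, 1322), -1)) = Mul(9900, Rational(-1322, 1535)) = Rational(-2617560, 307)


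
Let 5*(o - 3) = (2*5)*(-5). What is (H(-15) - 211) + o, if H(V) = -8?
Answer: -226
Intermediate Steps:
o = -7 (o = 3 + ((2*5)*(-5))/5 = 3 + (10*(-5))/5 = 3 + (1/5)*(-50) = 3 - 10 = -7)
(H(-15) - 211) + o = (-8 - 211) - 7 = -219 - 7 = -226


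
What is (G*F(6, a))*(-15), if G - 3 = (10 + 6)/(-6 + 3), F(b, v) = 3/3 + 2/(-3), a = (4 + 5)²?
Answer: 35/3 ≈ 11.667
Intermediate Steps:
a = 81 (a = 9² = 81)
F(b, v) = ⅓ (F(b, v) = 3*(⅓) + 2*(-⅓) = 1 - ⅔ = ⅓)
G = -7/3 (G = 3 + (10 + 6)/(-6 + 3) = 3 + 16/(-3) = 3 + 16*(-⅓) = 3 - 16/3 = -7/3 ≈ -2.3333)
(G*F(6, a))*(-15) = -7/3*⅓*(-15) = -7/9*(-15) = 35/3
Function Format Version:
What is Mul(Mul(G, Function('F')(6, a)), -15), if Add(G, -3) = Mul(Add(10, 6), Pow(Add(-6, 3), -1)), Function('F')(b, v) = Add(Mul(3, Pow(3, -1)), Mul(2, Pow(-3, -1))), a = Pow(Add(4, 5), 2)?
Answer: Rational(35, 3) ≈ 11.667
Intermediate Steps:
a = 81 (a = Pow(9, 2) = 81)
Function('F')(b, v) = Rational(1, 3) (Function('F')(b, v) = Add(Mul(3, Rational(1, 3)), Mul(2, Rational(-1, 3))) = Add(1, Rational(-2, 3)) = Rational(1, 3))
G = Rational(-7, 3) (G = Add(3, Mul(Add(10, 6), Pow(Add(-6, 3), -1))) = Add(3, Mul(16, Pow(-3, -1))) = Add(3, Mul(16, Rational(-1, 3))) = Add(3, Rational(-16, 3)) = Rational(-7, 3) ≈ -2.3333)
Mul(Mul(G, Function('F')(6, a)), -15) = Mul(Mul(Rational(-7, 3), Rational(1, 3)), -15) = Mul(Rational(-7, 9), -15) = Rational(35, 3)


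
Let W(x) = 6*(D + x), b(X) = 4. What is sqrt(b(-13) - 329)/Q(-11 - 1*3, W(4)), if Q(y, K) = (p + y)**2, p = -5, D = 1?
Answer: 5*I*sqrt(13)/361 ≈ 0.049938*I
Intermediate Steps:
W(x) = 6 + 6*x (W(x) = 6*(1 + x) = 6 + 6*x)
Q(y, K) = (-5 + y)**2
sqrt(b(-13) - 329)/Q(-11 - 1*3, W(4)) = sqrt(4 - 329)/((-5 + (-11 - 1*3))**2) = sqrt(-325)/((-5 + (-11 - 3))**2) = (5*I*sqrt(13))/((-5 - 14)**2) = (5*I*sqrt(13))/((-19)**2) = (5*I*sqrt(13))/361 = (5*I*sqrt(13))*(1/361) = 5*I*sqrt(13)/361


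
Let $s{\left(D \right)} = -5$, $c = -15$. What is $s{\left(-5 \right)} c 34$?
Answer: $2550$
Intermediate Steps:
$s{\left(-5 \right)} c 34 = \left(-5\right) \left(-15\right) 34 = 75 \cdot 34 = 2550$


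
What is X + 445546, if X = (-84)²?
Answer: 452602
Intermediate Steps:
X = 7056
X + 445546 = 7056 + 445546 = 452602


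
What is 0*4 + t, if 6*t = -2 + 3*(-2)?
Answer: -4/3 ≈ -1.3333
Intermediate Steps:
t = -4/3 (t = (-2 + 3*(-2))/6 = (-2 - 6)/6 = (⅙)*(-8) = -4/3 ≈ -1.3333)
0*4 + t = 0*4 - 4/3 = 0 - 4/3 = -4/3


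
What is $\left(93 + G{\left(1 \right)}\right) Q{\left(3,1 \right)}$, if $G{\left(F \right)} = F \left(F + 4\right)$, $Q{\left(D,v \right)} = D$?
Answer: $294$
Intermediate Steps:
$G{\left(F \right)} = F \left(4 + F\right)$
$\left(93 + G{\left(1 \right)}\right) Q{\left(3,1 \right)} = \left(93 + 1 \left(4 + 1\right)\right) 3 = \left(93 + 1 \cdot 5\right) 3 = \left(93 + 5\right) 3 = 98 \cdot 3 = 294$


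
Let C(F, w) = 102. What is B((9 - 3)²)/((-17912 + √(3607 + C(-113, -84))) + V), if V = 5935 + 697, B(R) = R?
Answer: -406080/127234691 - 36*√3709/127234691 ≈ -0.0032088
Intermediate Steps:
V = 6632
B((9 - 3)²)/((-17912 + √(3607 + C(-113, -84))) + V) = (9 - 3)²/((-17912 + √(3607 + 102)) + 6632) = 6²/((-17912 + √3709) + 6632) = 36/(-11280 + √3709)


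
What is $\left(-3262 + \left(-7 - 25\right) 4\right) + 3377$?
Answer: $-13$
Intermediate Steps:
$\left(-3262 + \left(-7 - 25\right) 4\right) + 3377 = \left(-3262 - 128\right) + 3377 = -3390 + 3377 = -13$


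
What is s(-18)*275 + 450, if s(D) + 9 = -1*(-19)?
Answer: 3200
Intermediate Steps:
s(D) = 10 (s(D) = -9 - 1*(-19) = -9 + 19 = 10)
s(-18)*275 + 450 = 10*275 + 450 = 2750 + 450 = 3200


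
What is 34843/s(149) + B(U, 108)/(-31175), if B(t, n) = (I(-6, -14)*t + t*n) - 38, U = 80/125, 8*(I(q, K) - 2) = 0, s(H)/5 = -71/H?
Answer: -161848359727/11067125 ≈ -14624.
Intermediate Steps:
s(H) = -355/H (s(H) = 5*(-71/H) = -355/H)
I(q, K) = 2 (I(q, K) = 2 + (1/8)*0 = 2 + 0 = 2)
U = 16/25 (U = 80*(1/125) = 16/25 ≈ 0.64000)
B(t, n) = -38 + 2*t + n*t (B(t, n) = (2*t + t*n) - 38 = (2*t + n*t) - 38 = -38 + 2*t + n*t)
34843/s(149) + B(U, 108)/(-31175) = 34843/((-355/149)) + (-38 + 2*(16/25) + 108*(16/25))/(-31175) = 34843/((-355*1/149)) + (-38 + 32/25 + 1728/25)*(-1/31175) = 34843/(-355/149) + (162/5)*(-1/31175) = 34843*(-149/355) - 162/155875 = -5191607/355 - 162/155875 = -161848359727/11067125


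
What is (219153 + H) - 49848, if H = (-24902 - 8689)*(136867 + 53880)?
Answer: -6407213172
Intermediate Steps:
H = -6407382477 (H = -33591*190747 = -6407382477)
(219153 + H) - 49848 = (219153 - 6407382477) - 49848 = -6407163324 - 49848 = -6407213172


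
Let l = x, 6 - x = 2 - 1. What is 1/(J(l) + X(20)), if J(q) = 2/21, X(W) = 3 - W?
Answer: -21/355 ≈ -0.059155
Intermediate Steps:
x = 5 (x = 6 - (2 - 1) = 6 - 1*1 = 6 - 1 = 5)
l = 5
J(q) = 2/21 (J(q) = 2*(1/21) = 2/21)
1/(J(l) + X(20)) = 1/(2/21 + (3 - 1*20)) = 1/(2/21 + (3 - 20)) = 1/(2/21 - 17) = 1/(-355/21) = -21/355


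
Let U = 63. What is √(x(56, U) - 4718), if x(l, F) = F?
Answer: 7*I*√95 ≈ 68.228*I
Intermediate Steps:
√(x(56, U) - 4718) = √(63 - 4718) = √(-4655) = 7*I*√95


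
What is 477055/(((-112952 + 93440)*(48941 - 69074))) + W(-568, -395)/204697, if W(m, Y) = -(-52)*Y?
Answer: -7971181144505/80412165645912 ≈ -0.099129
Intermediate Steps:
W(m, Y) = 52*Y
477055/(((-112952 + 93440)*(48941 - 69074))) + W(-568, -395)/204697 = 477055/(((-112952 + 93440)*(48941 - 69074))) + (52*(-395))/204697 = 477055/((-19512*(-20133))) - 20540*1/204697 = 477055/392835096 - 20540/204697 = -7971181144505/80412165645912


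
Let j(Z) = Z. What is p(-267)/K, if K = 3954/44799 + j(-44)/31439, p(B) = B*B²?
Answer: -8936131949967681/40779550 ≈ -2.1913e+8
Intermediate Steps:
p(B) = B³
K = 40779550/469478587 (K = 3954/44799 - 44/31439 = 3954*(1/44799) - 44*1/31439 = 1318/14933 - 44/31439 = 40779550/469478587 ≈ 0.086861)
p(-267)/K = (-267)³/(40779550/469478587) = -19034163*469478587/40779550 = -8936131949967681/40779550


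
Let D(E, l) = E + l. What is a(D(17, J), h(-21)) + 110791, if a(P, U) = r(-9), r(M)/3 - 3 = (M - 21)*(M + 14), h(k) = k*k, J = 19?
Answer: 110350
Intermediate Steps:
h(k) = k**2
r(M) = 9 + 3*(-21 + M)*(14 + M) (r(M) = 9 + 3*((M - 21)*(M + 14)) = 9 + 3*((-21 + M)*(14 + M)) = 9 + 3*(-21 + M)*(14 + M))
a(P, U) = -441 (a(P, U) = -873 - 21*(-9) + 3*(-9)**2 = -873 + 189 + 3*81 = -873 + 189 + 243 = -441)
a(D(17, J), h(-21)) + 110791 = -441 + 110791 = 110350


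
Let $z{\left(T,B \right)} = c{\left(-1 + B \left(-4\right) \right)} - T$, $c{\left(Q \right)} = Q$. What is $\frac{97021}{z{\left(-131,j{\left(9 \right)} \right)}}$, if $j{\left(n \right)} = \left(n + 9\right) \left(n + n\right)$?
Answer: $- \frac{97021}{1166} \approx -83.208$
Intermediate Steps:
$j{\left(n \right)} = 2 n \left(9 + n\right)$ ($j{\left(n \right)} = \left(9 + n\right) 2 n = 2 n \left(9 + n\right)$)
$z{\left(T,B \right)} = -1 - T - 4 B$ ($z{\left(T,B \right)} = \left(-1 + B \left(-4\right)\right) - T = \left(-1 - 4 B\right) - T = -1 - T - 4 B$)
$\frac{97021}{z{\left(-131,j{\left(9 \right)} \right)}} = \frac{97021}{-1 - -131 - 4 \cdot 2 \cdot 9 \left(9 + 9\right)} = \frac{97021}{-1 + 131 - 4 \cdot 2 \cdot 9 \cdot 18} = \frac{97021}{-1 + 131 - 1296} = \frac{97021}{-1166} = 97021 \left(- \frac{1}{1166}\right) = - \frac{97021}{1166}$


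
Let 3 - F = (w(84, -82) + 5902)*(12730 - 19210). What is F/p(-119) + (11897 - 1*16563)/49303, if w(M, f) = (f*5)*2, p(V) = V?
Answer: -95506796779/345121 ≈ -2.7673e+5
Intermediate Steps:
w(M, f) = 10*f (w(M, f) = (5*f)*2 = 10*f)
F = 32931363 (F = 3 - (10*(-82) + 5902)*(12730 - 19210) = 3 - (-820 + 5902)*(-6480) = 3 - 5082*(-6480) = 3 - 1*(-32931360) = 3 + 32931360 = 32931363)
F/p(-119) + (11897 - 1*16563)/49303 = 32931363/(-119) + (11897 - 1*16563)/49303 = 32931363*(-1/119) + (11897 - 16563)*(1/49303) = -1937139/7 - 4666*1/49303 = -1937139/7 - 4666/49303 = -95506796779/345121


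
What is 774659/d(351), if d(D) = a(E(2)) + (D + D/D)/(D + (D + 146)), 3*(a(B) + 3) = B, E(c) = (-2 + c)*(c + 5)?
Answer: -41056927/137 ≈ -2.9969e+5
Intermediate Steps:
E(c) = (-2 + c)*(5 + c)
a(B) = -3 + B/3
d(D) = -3 + (1 + D)/(146 + 2*D) (d(D) = (-3 + (-10 + 2² + 3*2)/3) + (D + D/D)/(D + (D + 146)) = (-3 + (-10 + 4 + 6)/3) + (D + 1)/(D + (146 + D)) = (-3 + (⅓)*0) + (1 + D)/(146 + 2*D) = (-3 + 0) + (1 + D)/(146 + 2*D) = -3 + (1 + D)/(146 + 2*D))
774659/d(351) = 774659/(((-437 - 5*351)/(2*(73 + 351)))) = 774659/(((½)*(-437 - 1755)/424)) = 774659/(((½)*(1/424)*(-2192))) = 774659/(-137/53) = 774659*(-53/137) = -41056927/137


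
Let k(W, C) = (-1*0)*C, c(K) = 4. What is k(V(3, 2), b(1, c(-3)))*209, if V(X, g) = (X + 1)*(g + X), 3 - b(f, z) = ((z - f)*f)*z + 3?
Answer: 0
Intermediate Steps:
b(f, z) = -f*z*(z - f) (b(f, z) = 3 - (((z - f)*f)*z + 3) = 3 - ((f*(z - f))*z + 3) = 3 - (f*z*(z - f) + 3) = 3 - (3 + f*z*(z - f)) = 3 + (-3 - f*z*(z - f)) = -f*z*(z - f))
V(X, g) = (1 + X)*(X + g)
k(W, C) = 0 (k(W, C) = 0*C = 0)
k(V(3, 2), b(1, c(-3)))*209 = 0*209 = 0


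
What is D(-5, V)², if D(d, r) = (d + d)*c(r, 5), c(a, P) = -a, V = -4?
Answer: 1600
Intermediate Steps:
D(d, r) = -2*d*r (D(d, r) = (d + d)*(-r) = (2*d)*(-r) = -2*d*r)
D(-5, V)² = (-2*(-5)*(-4))² = (-40)² = 1600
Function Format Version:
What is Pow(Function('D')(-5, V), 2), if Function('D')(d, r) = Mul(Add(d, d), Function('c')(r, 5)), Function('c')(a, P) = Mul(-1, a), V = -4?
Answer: 1600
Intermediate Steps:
Function('D')(d, r) = Mul(-2, d, r) (Function('D')(d, r) = Mul(Add(d, d), Mul(-1, r)) = Mul(Mul(2, d), Mul(-1, r)) = Mul(-2, d, r))
Pow(Function('D')(-5, V), 2) = Pow(Mul(-2, -5, -4), 2) = Pow(-40, 2) = 1600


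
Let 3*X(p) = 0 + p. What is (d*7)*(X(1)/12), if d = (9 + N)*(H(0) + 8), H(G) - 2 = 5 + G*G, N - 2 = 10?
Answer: 245/4 ≈ 61.250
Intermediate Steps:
N = 12 (N = 2 + 10 = 12)
H(G) = 7 + G**2 (H(G) = 2 + (5 + G*G) = 2 + (5 + G**2) = 7 + G**2)
X(p) = p/3 (X(p) = (0 + p)/3 = p/3)
d = 315 (d = (9 + 12)*((7 + 0**2) + 8) = 21*((7 + 0) + 8) = 21*(7 + 8) = 21*15 = 315)
(d*7)*(X(1)/12) = (315*7)*(((1/3)*1)/12) = 2205*((1/3)*(1/12)) = 2205*(1/36) = 245/4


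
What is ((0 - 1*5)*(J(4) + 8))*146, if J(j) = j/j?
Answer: -6570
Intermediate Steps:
J(j) = 1
((0 - 1*5)*(J(4) + 8))*146 = ((0 - 1*5)*(1 + 8))*146 = ((0 - 5)*9)*146 = -5*9*146 = -45*146 = -6570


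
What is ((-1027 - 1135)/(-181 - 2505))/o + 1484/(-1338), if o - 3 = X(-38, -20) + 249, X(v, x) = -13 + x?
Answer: -72503875/65588091 ≈ -1.1054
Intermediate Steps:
o = 219 (o = 3 + ((-13 - 20) + 249) = 3 + (-33 + 249) = 3 + 216 = 219)
((-1027 - 1135)/(-181 - 2505))/o + 1484/(-1338) = ((-1027 - 1135)/(-181 - 2505))/219 + 1484/(-1338) = -2162/(-2686)*(1/219) + 1484*(-1/1338) = -2162*(-1/2686)*(1/219) - 742/669 = (1081/1343)*(1/219) - 742/669 = 1081/294117 - 742/669 = -72503875/65588091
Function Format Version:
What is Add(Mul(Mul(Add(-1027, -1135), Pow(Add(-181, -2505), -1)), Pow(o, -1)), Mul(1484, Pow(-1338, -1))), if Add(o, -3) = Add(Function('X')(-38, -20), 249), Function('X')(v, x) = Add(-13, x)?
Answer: Rational(-72503875, 65588091) ≈ -1.1054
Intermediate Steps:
o = 219 (o = Add(3, Add(Add(-13, -20), 249)) = Add(3, Add(-33, 249)) = Add(3, 216) = 219)
Add(Mul(Mul(Add(-1027, -1135), Pow(Add(-181, -2505), -1)), Pow(o, -1)), Mul(1484, Pow(-1338, -1))) = Add(Mul(Mul(Add(-1027, -1135), Pow(Add(-181, -2505), -1)), Pow(219, -1)), Mul(1484, Pow(-1338, -1))) = Add(Mul(Mul(-2162, Pow(-2686, -1)), Rational(1, 219)), Mul(1484, Rational(-1, 1338))) = Add(Mul(Mul(-2162, Rational(-1, 2686)), Rational(1, 219)), Rational(-742, 669)) = Add(Mul(Rational(1081, 1343), Rational(1, 219)), Rational(-742, 669)) = Add(Rational(1081, 294117), Rational(-742, 669)) = Rational(-72503875, 65588091)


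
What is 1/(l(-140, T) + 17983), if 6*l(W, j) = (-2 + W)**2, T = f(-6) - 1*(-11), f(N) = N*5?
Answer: 3/64031 ≈ 4.6852e-5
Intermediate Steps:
f(N) = 5*N
T = -19 (T = 5*(-6) - 1*(-11) = -30 + 11 = -19)
l(W, j) = (-2 + W)**2/6
1/(l(-140, T) + 17983) = 1/((-2 - 140)**2/6 + 17983) = 1/((1/6)*(-142)**2 + 17983) = 1/((1/6)*20164 + 17983) = 1/(10082/3 + 17983) = 1/(64031/3) = 3/64031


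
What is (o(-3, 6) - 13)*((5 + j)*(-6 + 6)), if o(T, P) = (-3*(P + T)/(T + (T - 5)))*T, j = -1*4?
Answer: 0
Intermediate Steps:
j = -4
o(T, P) = -3*T*(P + T)/(-5 + 2*T) (o(T, P) = (-3*(P + T)/(T + (-5 + T)))*T = (-3*(P + T)/(-5 + 2*T))*T = -3*T*(P + T)/(-5 + 2*T))
(o(-3, 6) - 13)*((5 + j)*(-6 + 6)) = (-3*(-3)*(6 - 3)/(-5 + 2*(-3)) - 13)*((5 - 4)*(-6 + 6)) = (-3*(-3)*3/(-5 - 6) - 13)*(1*0) = (-3*(-3)*3/(-11) - 13)*0 = (-3*(-3)*(-1/11)*3 - 13)*0 = (-27/11 - 13)*0 = -170/11*0 = 0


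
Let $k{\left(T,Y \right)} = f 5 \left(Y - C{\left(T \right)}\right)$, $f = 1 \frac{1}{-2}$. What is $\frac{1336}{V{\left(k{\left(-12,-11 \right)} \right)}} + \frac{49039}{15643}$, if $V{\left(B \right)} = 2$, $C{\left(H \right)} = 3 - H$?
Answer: $\frac{10498563}{15643} \approx 671.13$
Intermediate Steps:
$f = - \frac{1}{2}$ ($f = 1 \left(- \frac{1}{2}\right) = - \frac{1}{2} \approx -0.5$)
$k{\left(T,Y \right)} = \frac{15}{2} - \frac{5 T}{2} - \frac{5 Y}{2}$ ($k{\left(T,Y \right)} = \left(- \frac{1}{2}\right) 5 \left(Y - \left(3 - T\right)\right) = - \frac{5 \left(Y + \left(-3 + T\right)\right)}{2} = - \frac{5 \left(-3 + T + Y\right)}{2} = \frac{15}{2} - \frac{5 T}{2} - \frac{5 Y}{2}$)
$\frac{1336}{V{\left(k{\left(-12,-11 \right)} \right)}} + \frac{49039}{15643} = \frac{1336}{2} + \frac{49039}{15643} = 1336 \cdot \frac{1}{2} + 49039 \cdot \frac{1}{15643} = 668 + \frac{49039}{15643} = \frac{10498563}{15643}$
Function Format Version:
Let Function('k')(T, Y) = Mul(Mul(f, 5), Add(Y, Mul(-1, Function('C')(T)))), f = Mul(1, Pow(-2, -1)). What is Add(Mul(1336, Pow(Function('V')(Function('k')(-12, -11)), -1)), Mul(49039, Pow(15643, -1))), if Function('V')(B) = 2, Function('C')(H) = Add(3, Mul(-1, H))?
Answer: Rational(10498563, 15643) ≈ 671.13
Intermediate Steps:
f = Rational(-1, 2) (f = Mul(1, Rational(-1, 2)) = Rational(-1, 2) ≈ -0.50000)
Function('k')(T, Y) = Add(Rational(15, 2), Mul(Rational(-5, 2), T), Mul(Rational(-5, 2), Y)) (Function('k')(T, Y) = Mul(Mul(Rational(-1, 2), 5), Add(Y, Mul(-1, Add(3, Mul(-1, T))))) = Mul(Rational(-5, 2), Add(Y, Add(-3, T))) = Mul(Rational(-5, 2), Add(-3, T, Y)) = Add(Rational(15, 2), Mul(Rational(-5, 2), T), Mul(Rational(-5, 2), Y)))
Add(Mul(1336, Pow(Function('V')(Function('k')(-12, -11)), -1)), Mul(49039, Pow(15643, -1))) = Add(Mul(1336, Pow(2, -1)), Mul(49039, Pow(15643, -1))) = Add(Mul(1336, Rational(1, 2)), Mul(49039, Rational(1, 15643))) = Add(668, Rational(49039, 15643)) = Rational(10498563, 15643)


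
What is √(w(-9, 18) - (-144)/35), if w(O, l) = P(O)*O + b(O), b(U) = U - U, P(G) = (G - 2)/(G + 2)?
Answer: 3*I*√1365/35 ≈ 3.1668*I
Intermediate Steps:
P(G) = (-2 + G)/(2 + G)
b(U) = 0
w(O, l) = O*(-2 + O)/(2 + O) (w(O, l) = ((-2 + O)/(2 + O))*O + 0 = O*(-2 + O)/(2 + O) + 0 = O*(-2 + O)/(2 + O))
√(w(-9, 18) - (-144)/35) = √(-9*(-2 - 9)/(2 - 9) - (-144)/35) = √(-9*(-11)/(-7) - (-144)/35) = √(-9*(-⅐)*(-11) - 8*(-18/35)) = √(-99/7 + 144/35) = √(-351/35) = 3*I*√1365/35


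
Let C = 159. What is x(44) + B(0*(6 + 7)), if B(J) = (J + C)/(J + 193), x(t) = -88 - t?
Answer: -25317/193 ≈ -131.18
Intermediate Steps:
B(J) = (159 + J)/(193 + J) (B(J) = (J + 159)/(J + 193) = (159 + J)/(193 + J))
x(44) + B(0*(6 + 7)) = (-88 - 1*44) + (159 + 0*(6 + 7))/(193 + 0*(6 + 7)) = (-88 - 44) + (159 + 0*13)/(193 + 0*13) = -132 + (159 + 0)/(193 + 0) = -132 + 159/193 = -25317/193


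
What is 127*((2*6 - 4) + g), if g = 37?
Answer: 5715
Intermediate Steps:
127*((2*6 - 4) + g) = 127*((2*6 - 4) + 37) = 127*((12 - 4) + 37) = 127*(8 + 37) = 127*45 = 5715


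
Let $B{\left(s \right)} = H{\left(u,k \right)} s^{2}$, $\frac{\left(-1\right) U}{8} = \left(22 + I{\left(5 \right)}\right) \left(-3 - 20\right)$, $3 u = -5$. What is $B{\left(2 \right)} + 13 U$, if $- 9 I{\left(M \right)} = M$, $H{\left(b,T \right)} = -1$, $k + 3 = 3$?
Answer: $\frac{461620}{9} \approx 51291.0$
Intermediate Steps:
$k = 0$ ($k = -3 + 3 = 0$)
$u = - \frac{5}{3}$ ($u = \frac{1}{3} \left(-5\right) = - \frac{5}{3} \approx -1.6667$)
$I{\left(M \right)} = - \frac{M}{9}$
$U = \frac{35512}{9}$ ($U = - 8 \left(22 - \frac{5}{9}\right) \left(-3 - 20\right) = - 8 \left(22 - \frac{5}{9}\right) \left(-23\right) = - 8 \cdot \frac{193}{9} \left(-23\right) = \left(-8\right) \left(- \frac{4439}{9}\right) = \frac{35512}{9} \approx 3945.8$)
$B{\left(s \right)} = - s^{2}$
$B{\left(2 \right)} + 13 U = - 2^{2} + 13 \cdot \frac{35512}{9} = \left(-1\right) 4 + \frac{461656}{9} = -4 + \frac{461656}{9} = \frac{461620}{9}$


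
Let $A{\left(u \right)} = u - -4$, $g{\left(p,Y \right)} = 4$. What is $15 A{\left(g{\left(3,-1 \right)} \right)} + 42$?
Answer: $162$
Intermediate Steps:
$A{\left(u \right)} = 4 + u$ ($A{\left(u \right)} = u + 4 = 4 + u$)
$15 A{\left(g{\left(3,-1 \right)} \right)} + 42 = 15 \left(4 + 4\right) + 42 = 15 \cdot 8 + 42 = 120 + 42 = 162$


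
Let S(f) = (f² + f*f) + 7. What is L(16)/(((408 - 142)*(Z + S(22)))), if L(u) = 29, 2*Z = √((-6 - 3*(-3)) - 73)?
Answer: 5655/50574181 - 29*I*√70/505741810 ≈ 0.00011182 - 4.7975e-7*I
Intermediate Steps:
S(f) = 7 + 2*f² (S(f) = (f² + f²) + 7 = 2*f² + 7 = 7 + 2*f²)
Z = I*√70/2 (Z = √((-6 - 3*(-3)) - 73)/2 = √((-6 + 9) - 73)/2 = √(3 - 73)/2 = √(-70)/2 = (I*√70)/2 = I*√70/2 ≈ 4.1833*I)
L(16)/(((408 - 142)*(Z + S(22)))) = 29/(((408 - 142)*(I*√70/2 + (7 + 2*22²)))) = 29/((266*(I*√70/2 + (7 + 2*484)))) = 29/((266*(I*√70/2 + (7 + 968)))) = 29/((266*(I*√70/2 + 975))) = 29/((266*(975 + I*√70/2))) = 29/(259350 + 133*I*√70)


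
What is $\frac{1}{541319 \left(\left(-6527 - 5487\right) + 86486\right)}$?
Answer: $\frac{1}{40313108568} \approx 2.4806 \cdot 10^{-11}$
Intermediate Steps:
$\frac{1}{541319 \left(\left(-6527 - 5487\right) + 86486\right)} = \frac{1}{541319 \left(-12014 + 86486\right)} = \frac{1}{541319 \cdot 74472} = \frac{1}{541319} \cdot \frac{1}{74472} = \frac{1}{40313108568}$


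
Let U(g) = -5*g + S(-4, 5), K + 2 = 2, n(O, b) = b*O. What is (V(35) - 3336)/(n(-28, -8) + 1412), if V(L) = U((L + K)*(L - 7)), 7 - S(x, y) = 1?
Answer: -4115/818 ≈ -5.0306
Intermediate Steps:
n(O, b) = O*b
K = 0 (K = -2 + 2 = 0)
S(x, y) = 6 (S(x, y) = 7 - 1*1 = 7 - 1 = 6)
U(g) = 6 - 5*g (U(g) = -5*g + 6 = 6 - 5*g)
V(L) = 6 - 5*L*(-7 + L) (V(L) = 6 - 5*(L + 0)*(L - 7) = 6 - 5*L*(-7 + L))
(V(35) - 3336)/(n(-28, -8) + 1412) = ((6 - 5*35**2 + 35*35) - 3336)/(-28*(-8) + 1412) = ((6 - 5*1225 + 1225) - 3336)/(224 + 1412) = ((6 - 6125 + 1225) - 3336)/1636 = (-4894 - 3336)*(1/1636) = -8230*1/1636 = -4115/818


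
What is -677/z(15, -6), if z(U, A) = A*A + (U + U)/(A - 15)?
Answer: -4739/242 ≈ -19.583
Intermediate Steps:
z(U, A) = A**2 + 2*U/(-15 + A) (z(U, A) = A**2 + (2*U)/(-15 + A) = A**2 + 2*U/(-15 + A))
-677/z(15, -6) = -677*(-15 - 6)/((-6)**3 - 15*(-6)**2 + 2*15) = -677*(-21/(-216 - 15*36 + 30)) = -677*(-21/(-216 - 540 + 30)) = -677/((-1/21*(-726))) = -677/242/7 = -677*7/242 = -4739/242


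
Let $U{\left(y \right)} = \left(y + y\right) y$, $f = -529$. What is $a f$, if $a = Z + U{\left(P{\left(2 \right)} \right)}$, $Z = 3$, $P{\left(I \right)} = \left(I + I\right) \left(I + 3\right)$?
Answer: $-424787$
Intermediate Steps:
$P{\left(I \right)} = 2 I \left(3 + I\right)$
$U{\left(y \right)} = 2 y^{2}$ ($U{\left(y \right)} = 2 y y = 2 y^{2}$)
$a = 803$ ($a = 3 + 2 \left(2 \cdot 2 \left(3 + 2\right)\right)^{2} = 3 + 2 \left(2 \cdot 2 \cdot 5\right)^{2} = 3 + 2 \cdot 20^{2} = 3 + 2 \cdot 400 = 3 + 800 = 803$)
$a f = 803 \left(-529\right) = -424787$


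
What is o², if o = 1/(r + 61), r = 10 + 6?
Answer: 1/5929 ≈ 0.00016866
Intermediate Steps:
r = 16
o = 1/77 (o = 1/(16 + 61) = 1/77 ≈ 0.012987)
o² = (1/77)² = 1/5929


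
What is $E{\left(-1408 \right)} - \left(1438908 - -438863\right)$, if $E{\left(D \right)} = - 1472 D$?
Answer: $194805$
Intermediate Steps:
$E{\left(-1408 \right)} - \left(1438908 - -438863\right) = \left(-1472\right) \left(-1408\right) - \left(1438908 - -438863\right) = 2072576 - \left(1438908 + 438863\right) = 2072576 - 1877771 = 194805$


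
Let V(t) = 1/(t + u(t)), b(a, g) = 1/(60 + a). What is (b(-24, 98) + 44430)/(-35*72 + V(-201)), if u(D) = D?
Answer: -107165227/6078246 ≈ -17.631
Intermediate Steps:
V(t) = 1/(2*t) (V(t) = 1/(t + t) = 1/(2*t))
(b(-24, 98) + 44430)/(-35*72 + V(-201)) = (1/(60 - 24) + 44430)/(-35*72 + (½)/(-201)) = (1/36 + 44430)/(-2520 + (½)*(-1/201)) = (1/36 + 44430)/(-2520 - 1/402) = 1599481/(36*(-1013041/402)) = (1599481/36)*(-402/1013041) = -107165227/6078246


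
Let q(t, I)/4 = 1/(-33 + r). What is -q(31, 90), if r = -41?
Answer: 2/37 ≈ 0.054054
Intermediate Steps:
q(t, I) = -2/37 (q(t, I) = 4/(-33 - 41) = 4/(-74) = 4*(-1/74) = -2/37)
-q(31, 90) = -1*(-2/37) = 2/37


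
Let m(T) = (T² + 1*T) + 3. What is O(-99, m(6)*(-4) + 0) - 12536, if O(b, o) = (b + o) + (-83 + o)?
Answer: -13078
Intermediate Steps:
m(T) = 3 + T + T² (m(T) = (T² + T) + 3 = (T + T²) + 3 = 3 + T + T²)
O(b, o) = -83 + b + 2*o
O(-99, m(6)*(-4) + 0) - 12536 = (-83 - 99 + 2*((3 + 6 + 6²)*(-4) + 0)) - 12536 = (-83 - 99 + 2*((3 + 6 + 36)*(-4) + 0)) - 12536 = (-83 - 99 + 2*(45*(-4) + 0)) - 12536 = (-83 - 99 + 2*(-180 + 0)) - 12536 = (-83 - 99 + 2*(-180)) - 12536 = (-83 - 99 - 360) - 12536 = -542 - 12536 = -13078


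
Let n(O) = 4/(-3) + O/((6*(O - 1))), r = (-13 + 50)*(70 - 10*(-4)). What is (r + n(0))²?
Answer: 148986436/9 ≈ 1.6554e+7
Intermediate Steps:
r = 4070 (r = 37*(70 + 40) = 37*110 = 4070)
n(O) = -4/3 + O/(-6 + 6*O) (n(O) = 4*(-⅓) + O/((6*(-1 + O))) = -4/3 + O/(-6 + 6*O))
(r + n(0))² = (4070 + (8 - 7*0)/(6*(-1 + 0)))² = (4070 + (⅙)*(8 + 0)/(-1))² = (4070 + (⅙)*(-1)*8)² = (4070 - 4/3)² = (12206/3)² = 148986436/9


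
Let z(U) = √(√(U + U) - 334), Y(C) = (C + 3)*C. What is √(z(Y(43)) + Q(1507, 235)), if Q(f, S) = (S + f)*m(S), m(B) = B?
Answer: √(409370 + I*√2*√(167 - √989)) ≈ 639.82 + 0.01*I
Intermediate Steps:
Y(C) = C*(3 + C) (Y(C) = (3 + C)*C = C*(3 + C))
Q(f, S) = S*(S + f) (Q(f, S) = (S + f)*S = S*(S + f))
z(U) = √(-334 + √2*√U) (z(U) = √(√(2*U) - 334) = √(√2*√U - 334) = √(-334 + √2*√U))
√(z(Y(43)) + Q(1507, 235)) = √(√(-334 + √2*√(43*(3 + 43))) + 235*(235 + 1507)) = √(√(-334 + √2*√(43*46)) + 235*1742) = √(√(-334 + √2*√1978) + 409370) = √(√(-334 + 2*√989) + 409370) = √(409370 + √(-334 + 2*√989))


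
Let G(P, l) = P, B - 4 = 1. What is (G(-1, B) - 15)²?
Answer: 256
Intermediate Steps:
B = 5 (B = 4 + 1 = 5)
(G(-1, B) - 15)² = (-1 - 15)² = (-16)² = 256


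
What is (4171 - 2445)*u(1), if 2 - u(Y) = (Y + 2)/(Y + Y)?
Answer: 863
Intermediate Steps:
u(Y) = 2 - (2 + Y)/(2*Y) (u(Y) = 2 - (Y + 2)/(Y + Y) = 2 - (2 + Y)/(2*Y))
(4171 - 2445)*u(1) = (4171 - 2445)*(3/2 - 1/1) = 1726*(3/2 - 1*1) = 1726*(3/2 - 1) = 1726*(½) = 863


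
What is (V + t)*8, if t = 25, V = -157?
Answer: -1056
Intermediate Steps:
(V + t)*8 = (-157 + 25)*8 = -132*8 = -1056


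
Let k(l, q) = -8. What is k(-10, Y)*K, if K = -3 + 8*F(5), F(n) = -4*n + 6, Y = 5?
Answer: 920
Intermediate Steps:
F(n) = 6 - 4*n
K = -115 (K = -3 + 8*(6 - 4*5) = -3 + 8*(6 - 20) = -3 + 8*(-14) = -3 - 112 = -115)
k(-10, Y)*K = -8*(-115) = 920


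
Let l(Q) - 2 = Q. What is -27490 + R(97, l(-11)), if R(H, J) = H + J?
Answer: -27402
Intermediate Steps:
l(Q) = 2 + Q
-27490 + R(97, l(-11)) = -27490 + (97 + (2 - 11)) = -27490 + (97 - 9) = -27490 + 88 = -27402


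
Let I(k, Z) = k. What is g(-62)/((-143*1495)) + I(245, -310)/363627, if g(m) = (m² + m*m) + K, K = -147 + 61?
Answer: -246537739/7067090745 ≈ -0.034885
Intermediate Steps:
K = -86
g(m) = -86 + 2*m² (g(m) = (m² + m*m) - 86 = (m² + m²) - 86 = 2*m² - 86 = -86 + 2*m²)
g(-62)/((-143*1495)) + I(245, -310)/363627 = (-86 + 2*(-62)²)/((-143*1495)) + 245/363627 = (-86 + 2*3844)/(-213785) + 245*(1/363627) = (-86 + 7688)*(-1/213785) + 245/363627 = 7602*(-1/213785) + 245/363627 = -7602/213785 + 245/363627 = -246537739/7067090745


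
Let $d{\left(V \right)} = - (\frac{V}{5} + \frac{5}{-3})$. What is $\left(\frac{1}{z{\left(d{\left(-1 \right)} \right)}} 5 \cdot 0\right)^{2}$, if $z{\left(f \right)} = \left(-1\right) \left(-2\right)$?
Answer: $0$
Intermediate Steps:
$d{\left(V \right)} = \frac{5}{3} - \frac{V}{5}$ ($d{\left(V \right)} = - (V \frac{1}{5} + 5 \left(- \frac{1}{3}\right)) = - (\frac{V}{5} - \frac{5}{3}) = - (- \frac{5}{3} + \frac{V}{5}) = \frac{5}{3} - \frac{V}{5}$)
$z{\left(f \right)} = 2$
$\left(\frac{1}{z{\left(d{\left(-1 \right)} \right)}} 5 \cdot 0\right)^{2} = \left(\frac{1}{2} \cdot 5 \cdot 0\right)^{2} = \left(\frac{5}{2} \cdot 0\right)^{2} = 0^{2} = 0$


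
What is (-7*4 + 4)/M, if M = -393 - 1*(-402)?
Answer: -8/3 ≈ -2.6667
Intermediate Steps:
M = 9 (M = -393 + 402 = 9)
(-7*4 + 4)/M = (-7*4 + 4)/9 = (-28 + 4)*(⅑) = -24*⅑ = -8/3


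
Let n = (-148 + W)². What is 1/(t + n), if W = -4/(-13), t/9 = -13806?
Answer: -169/17312526 ≈ -9.7617e-6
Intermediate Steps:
t = -124254 (t = 9*(-13806) = -124254)
W = 4/13 (W = -1/13*(-4) = 4/13 ≈ 0.30769)
n = 3686400/169 (n = (-148 + 4/13)² = (-1920/13)² = 3686400/169 ≈ 21813.)
1/(t + n) = 1/(-124254 + 3686400/169) = 1/(-17312526/169) = -169/17312526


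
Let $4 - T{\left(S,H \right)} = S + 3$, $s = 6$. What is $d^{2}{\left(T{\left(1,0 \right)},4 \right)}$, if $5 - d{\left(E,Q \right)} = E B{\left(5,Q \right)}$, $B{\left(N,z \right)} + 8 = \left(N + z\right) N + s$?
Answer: $25$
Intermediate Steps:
$B{\left(N,z \right)} = -2 + N \left(N + z\right)$ ($B{\left(N,z \right)} = -8 + \left(\left(N + z\right) N + 6\right) = -8 + \left(N \left(N + z\right) + 6\right) = -8 + \left(6 + N \left(N + z\right)\right) = -2 + N \left(N + z\right)$)
$T{\left(S,H \right)} = 1 - S$ ($T{\left(S,H \right)} = 4 - \left(S + 3\right) = 4 - \left(3 + S\right) = 1 - S$)
$d{\left(E,Q \right)} = 5 - E \left(23 + 5 Q\right)$ ($d{\left(E,Q \right)} = 5 - E \left(-2 + 5^{2} + 5 Q\right) = 5 - E \left(-2 + 25 + 5 Q\right) = 5 - E \left(23 + 5 Q\right)$)
$d^{2}{\left(T{\left(1,0 \right)},4 \right)} = \left(5 - \left(1 - 1\right) \left(23 + 5 \cdot 4\right)\right)^{2} = \left(5 - \left(1 - 1\right) \left(23 + 20\right)\right)^{2} = \left(5 - 0 \cdot 43\right)^{2} = \left(5 + 0\right)^{2} = 5^{2} = 25$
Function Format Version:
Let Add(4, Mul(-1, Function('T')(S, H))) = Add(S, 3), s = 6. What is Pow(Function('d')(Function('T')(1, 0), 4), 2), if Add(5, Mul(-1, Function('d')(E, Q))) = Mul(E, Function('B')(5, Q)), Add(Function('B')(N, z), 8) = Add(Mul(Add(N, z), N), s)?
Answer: 25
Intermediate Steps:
Function('B')(N, z) = Add(-2, Mul(N, Add(N, z))) (Function('B')(N, z) = Add(-8, Add(Mul(Add(N, z), N), 6)) = Add(-8, Add(Mul(N, Add(N, z)), 6)) = Add(-8, Add(6, Mul(N, Add(N, z)))) = Add(-2, Mul(N, Add(N, z))))
Function('T')(S, H) = Add(1, Mul(-1, S)) (Function('T')(S, H) = Add(4, Mul(-1, Add(S, 3))) = Add(4, Mul(-1, Add(3, S))) = Add(4, Add(-3, Mul(-1, S))) = Add(1, Mul(-1, S)))
Function('d')(E, Q) = Add(5, Mul(-1, E, Add(23, Mul(5, Q)))) (Function('d')(E, Q) = Add(5, Mul(-1, Mul(E, Add(-2, Pow(5, 2), Mul(5, Q))))) = Add(5, Mul(-1, Mul(E, Add(-2, 25, Mul(5, Q))))) = Add(5, Mul(-1, Mul(E, Add(23, Mul(5, Q))))) = Add(5, Mul(-1, E, Add(23, Mul(5, Q)))))
Pow(Function('d')(Function('T')(1, 0), 4), 2) = Pow(Add(5, Mul(-1, Add(1, Mul(-1, 1)), Add(23, Mul(5, 4)))), 2) = Pow(Add(5, Mul(-1, Add(1, -1), Add(23, 20))), 2) = Pow(Add(5, Mul(-1, 0, 43)), 2) = Pow(Add(5, 0), 2) = Pow(5, 2) = 25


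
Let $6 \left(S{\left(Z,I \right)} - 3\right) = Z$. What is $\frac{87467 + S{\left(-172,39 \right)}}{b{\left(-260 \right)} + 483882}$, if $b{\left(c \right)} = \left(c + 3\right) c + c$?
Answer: $\frac{131162}{825663} \approx 0.15886$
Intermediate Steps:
$S{\left(Z,I \right)} = 3 + \frac{Z}{6}$
$b{\left(c \right)} = c + c \left(3 + c\right)$ ($b{\left(c \right)} = \left(3 + c\right) c + c = c \left(3 + c\right) + c = c + c \left(3 + c\right)$)
$\frac{87467 + S{\left(-172,39 \right)}}{b{\left(-260 \right)} + 483882} = \frac{87467 + \left(3 + \frac{1}{6} \left(-172\right)\right)}{- 260 \left(4 - 260\right) + 483882} = \frac{87467 + \left(3 - \frac{86}{3}\right)}{\left(-260\right) \left(-256\right) + 483882} = \frac{87467 - \frac{77}{3}}{66560 + 483882} = \frac{262324}{3 \cdot 550442} = \frac{262324}{3} \cdot \frac{1}{550442} = \frac{131162}{825663}$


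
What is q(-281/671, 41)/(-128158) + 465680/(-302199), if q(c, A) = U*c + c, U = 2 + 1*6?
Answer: -40044930040969/25987306245582 ≈ -1.5409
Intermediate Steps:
U = 8 (U = 2 + 6 = 8)
q(c, A) = 9*c (q(c, A) = 8*c + c = 9*c)
q(-281/671, 41)/(-128158) + 465680/(-302199) = (9*(-281/671))/(-128158) + 465680/(-302199) = (9*(-281*1/671))*(-1/128158) + 465680*(-1/302199) = (9*(-281/671))*(-1/128158) - 465680/302199 = -2529/671*(-1/128158) - 465680/302199 = 2529/85994018 - 465680/302199 = -40044930040969/25987306245582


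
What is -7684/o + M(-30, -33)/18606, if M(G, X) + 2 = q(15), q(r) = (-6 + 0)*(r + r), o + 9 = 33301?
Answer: -2661208/11061267 ≈ -0.24059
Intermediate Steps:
o = 33292 (o = -9 + 33301 = 33292)
q(r) = -12*r
M(G, X) = -182 (M(G, X) = -2 - 12*15 = -2 - 180 = -182)
-7684/o + M(-30, -33)/18606 = -7684/33292 - 182/18606 = -7684*1/33292 - 182*1/18606 = -1921/8323 - 13/1329 = -2661208/11061267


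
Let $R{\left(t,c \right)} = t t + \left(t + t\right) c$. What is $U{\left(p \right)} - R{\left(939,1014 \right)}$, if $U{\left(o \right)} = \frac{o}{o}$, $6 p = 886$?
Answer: $-2786012$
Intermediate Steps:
$p = \frac{443}{3}$ ($p = \frac{1}{6} \cdot 886 = \frac{443}{3} \approx 147.67$)
$U{\left(o \right)} = 1$
$R{\left(t,c \right)} = t^{2} + 2 c t$ ($R{\left(t,c \right)} = t^{2} + 2 t c = t^{2} + 2 c t$)
$U{\left(p \right)} - R{\left(939,1014 \right)} = 1 - 939 \left(939 + 2 \cdot 1014\right) = 1 - 939 \left(939 + 2028\right) = 1 - 939 \cdot 2967 = 1 - 2786013 = -2786012$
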